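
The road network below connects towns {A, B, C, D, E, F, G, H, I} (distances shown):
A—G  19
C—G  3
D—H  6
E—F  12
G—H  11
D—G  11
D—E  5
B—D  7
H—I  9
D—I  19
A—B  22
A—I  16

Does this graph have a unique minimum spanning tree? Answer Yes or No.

Kruskal's algorithm — process edges by increasing weight (ties by edge label):
C—G (3): add — endpoints in different components.
D—E (5): add — endpoints in different components.
D—H (6): add — endpoints in different components.
B—D (7): add — endpoints in different components.
H—I (9): add — endpoints in different components.
D—G (11): add — endpoints in different components.
G—H (11): skip — G and H already connected.
E—F (12): add — endpoints in different components.
A—I (16): add — endpoints in different components.
Non-tree edge G—H has weight 11, equal to the heaviest edge on its tree cycle — swapping gives another MST of the same weight. Not unique.

No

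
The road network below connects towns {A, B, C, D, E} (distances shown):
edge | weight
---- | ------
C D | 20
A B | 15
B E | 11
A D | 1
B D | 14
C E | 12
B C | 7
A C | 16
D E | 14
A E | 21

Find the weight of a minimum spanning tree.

33

Prim's algorithm from C:
Step 1: cheapest edge leaving the tree is B C (7); add B.
Step 2: cheapest edge leaving the tree is B E (11); add E.
Step 3: cheapest edge leaving the tree is B D (14); add D.
Step 4: cheapest edge leaving the tree is A D (1); add A.
MST edges: B C, B E, B D, A D; total weight 7+11+14+1 = 33.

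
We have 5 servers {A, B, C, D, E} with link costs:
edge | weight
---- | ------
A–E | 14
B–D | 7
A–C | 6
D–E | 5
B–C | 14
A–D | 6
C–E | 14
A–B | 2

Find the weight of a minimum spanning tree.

19

Kruskal's algorithm — process edges by increasing weight (ties by edge label):
A–B (2): add. Components now {A,B} {C} {D} {E}
D–E (5): add. Components now {A,B} {C} {D,E}
A–C (6): add. Components now {A,B,C} {D,E}
A–D (6): add. Components now {A,B,C,D,E}
MST edges: A–B, D–E, A–C, A–D; total weight 2+5+6+6 = 19.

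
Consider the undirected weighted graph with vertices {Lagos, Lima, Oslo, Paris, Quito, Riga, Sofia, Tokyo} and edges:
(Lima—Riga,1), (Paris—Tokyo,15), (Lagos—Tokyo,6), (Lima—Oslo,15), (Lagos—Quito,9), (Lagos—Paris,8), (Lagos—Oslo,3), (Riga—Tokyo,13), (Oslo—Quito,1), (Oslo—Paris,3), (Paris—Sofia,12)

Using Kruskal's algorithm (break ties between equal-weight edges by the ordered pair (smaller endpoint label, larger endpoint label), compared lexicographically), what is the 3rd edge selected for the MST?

Kruskal's algorithm — process edges by increasing weight (ties by edge label):
Lima—Riga (1): add — endpoints in different components.
Oslo—Quito (1): add — endpoints in different components.
Lagos—Oslo (3): add — endpoints in different components.
Oslo—Paris (3): add — endpoints in different components.
Lagos—Tokyo (6): add — endpoints in different components.
Lagos—Paris (8): skip — Lagos and Paris already connected.
Lagos—Quito (9): skip — Quito and Lagos already connected.
Paris—Sofia (12): add — endpoints in different components.
Riga—Tokyo (13): add — endpoints in different components.
The 3rd edge added is Lagos—Oslo.

Lagos-Oslo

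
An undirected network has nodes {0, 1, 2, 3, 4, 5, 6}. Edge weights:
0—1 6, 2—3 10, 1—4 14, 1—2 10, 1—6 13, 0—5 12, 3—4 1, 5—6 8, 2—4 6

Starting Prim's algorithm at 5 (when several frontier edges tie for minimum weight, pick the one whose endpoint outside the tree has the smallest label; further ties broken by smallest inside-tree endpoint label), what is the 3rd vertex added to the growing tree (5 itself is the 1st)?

Grow the tree from 5 using Prim:
Step 1: cheapest edge leaving the tree is 5—6 (8); add 6.
Step 2: cheapest edge leaving the tree is 0—5 (12); add 0.
Step 3: cheapest edge leaving the tree is 0—1 (6); add 1.
Step 4: cheapest edge leaving the tree is 1—2 (10); add 2.
Step 5: cheapest edge leaving the tree is 2—4 (6); add 4.
Step 6: cheapest edge leaving the tree is 3—4 (1); add 3.
Vertex order: 5, 6, 0, 1, 2, 4, 3. The 3rd vertex is 0.

0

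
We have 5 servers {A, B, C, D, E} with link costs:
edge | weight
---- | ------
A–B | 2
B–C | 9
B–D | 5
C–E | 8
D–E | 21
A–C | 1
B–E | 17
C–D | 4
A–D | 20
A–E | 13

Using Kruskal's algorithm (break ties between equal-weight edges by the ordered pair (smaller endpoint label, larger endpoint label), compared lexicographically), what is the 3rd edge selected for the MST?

Sort edges by weight, then run Kruskal:
A–C (1): add — endpoints in different components.
A–B (2): add — endpoints in different components.
C–D (4): add — endpoints in different components.
B–D (5): skip — B and D already connected.
C–E (8): add — endpoints in different components.
The 3rd edge added is C–D.

C-D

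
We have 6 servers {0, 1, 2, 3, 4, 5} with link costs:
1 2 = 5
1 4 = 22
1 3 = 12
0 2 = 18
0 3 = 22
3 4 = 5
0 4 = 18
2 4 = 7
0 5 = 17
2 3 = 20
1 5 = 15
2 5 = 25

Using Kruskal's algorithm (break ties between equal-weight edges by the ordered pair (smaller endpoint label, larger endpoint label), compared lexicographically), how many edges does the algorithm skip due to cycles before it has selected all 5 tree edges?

Kruskal's algorithm — process edges by increasing weight (ties by edge label):
1 2 (5): add — endpoints in different components.
3 4 (5): add — endpoints in different components.
2 4 (7): add — endpoints in different components.
1 3 (12): skip — 1 and 3 already connected.
1 5 (15): add — endpoints in different components.
0 5 (17): add — endpoints in different components.
Edges rejected before the tree was complete: 1.

1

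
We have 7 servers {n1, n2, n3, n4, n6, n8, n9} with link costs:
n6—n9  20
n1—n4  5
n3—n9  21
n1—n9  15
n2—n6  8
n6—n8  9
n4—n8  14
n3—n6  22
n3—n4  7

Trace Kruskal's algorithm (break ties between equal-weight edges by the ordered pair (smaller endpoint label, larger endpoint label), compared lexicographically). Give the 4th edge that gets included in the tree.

n6-n8

Kruskal: consider edges lightest-first.
n1—n4 (5): add. Components now {n9} {n3} {n8} {n1,n4} {n2} {n6}
n3—n4 (7): add. Components now {n9} {n1,n3,n4} {n8} {n2} {n6}
n2—n6 (8): add. Components now {n9} {n1,n3,n4} {n8} {n2,n6}
n6—n8 (9): add. Components now {n9} {n1,n3,n4} {n2,n6,n8}
n4—n8 (14): add. Components now {n9} {n1,n2,n3,n4,n6,n8}
n1—n9 (15): add. Components now {n1,n2,n3,n4,n6,n8,n9}
The 4th edge added is n6—n8.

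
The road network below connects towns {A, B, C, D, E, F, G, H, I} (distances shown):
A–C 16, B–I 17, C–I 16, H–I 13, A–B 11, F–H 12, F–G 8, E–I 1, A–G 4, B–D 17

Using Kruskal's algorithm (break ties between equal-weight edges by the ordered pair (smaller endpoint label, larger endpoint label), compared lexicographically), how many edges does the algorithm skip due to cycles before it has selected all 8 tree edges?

1

Sort edges by weight, then run Kruskal:
E–I (1): add — endpoints in different components.
A–G (4): add — endpoints in different components.
F–G (8): add — endpoints in different components.
A–B (11): add — endpoints in different components.
F–H (12): add — endpoints in different components.
H–I (13): add — endpoints in different components.
A–C (16): add — endpoints in different components.
C–I (16): skip — C and I already connected.
B–D (17): add — endpoints in different components.
Edges rejected before the tree was complete: 1.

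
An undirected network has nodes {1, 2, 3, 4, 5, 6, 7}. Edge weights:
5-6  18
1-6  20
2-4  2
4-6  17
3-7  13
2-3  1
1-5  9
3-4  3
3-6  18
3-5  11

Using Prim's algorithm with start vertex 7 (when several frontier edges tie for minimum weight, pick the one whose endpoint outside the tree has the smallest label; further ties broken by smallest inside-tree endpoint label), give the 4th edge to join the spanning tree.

3-5

Prim, starting at 7.
Step 1: frontier [3-7 13] → take 3-7 (13); add 3.
Step 2: frontier [2-3 1, 3-4 3, 3-5 11, 3-6 18] → take 2-3 (1); add 2.
Step 3: frontier [2-4 2, 3-4 3, 3-5 11, 3-6 18] → take 2-4 (2); add 4.
Step 4: frontier [3-5 11, 3-6 18, 4-6 17] → take 3-5 (11); add 5.
Step 5: frontier [3-6 18, 4-6 17, 1-5 9, 5-6 18] → take 1-5 (9); add 1.
Step 6: frontier [1-6 20, 3-6 18, 4-6 17, 5-6 18] → take 4-6 (17); add 6.
The 4th edge added is 3-5.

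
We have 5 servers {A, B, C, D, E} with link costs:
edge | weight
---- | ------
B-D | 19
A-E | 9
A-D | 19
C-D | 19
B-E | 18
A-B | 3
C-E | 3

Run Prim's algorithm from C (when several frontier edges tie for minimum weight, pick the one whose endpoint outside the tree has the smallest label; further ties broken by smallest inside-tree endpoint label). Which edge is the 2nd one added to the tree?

A-E

Prim's algorithm from C:
Step 1: cheapest edge leaving the tree is C-E (3); add E.
Step 2: cheapest edge leaving the tree is A-E (9); add A.
Step 3: cheapest edge leaving the tree is A-B (3); add B.
Step 4: cheapest edge leaving the tree is A-D (19); add D.
The 2nd edge added is A-E.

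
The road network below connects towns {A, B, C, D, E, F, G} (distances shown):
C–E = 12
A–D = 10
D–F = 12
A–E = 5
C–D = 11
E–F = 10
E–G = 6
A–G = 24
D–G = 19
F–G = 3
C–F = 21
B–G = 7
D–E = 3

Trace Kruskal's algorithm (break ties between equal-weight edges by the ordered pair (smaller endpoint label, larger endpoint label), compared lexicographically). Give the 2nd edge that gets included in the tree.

F-G

Kruskal: consider edges lightest-first.
D–E (3): add. Components now {A} {B} {C} {D,E} {F} {G}
F–G (3): add. Components now {A} {B} {C} {D,E} {F,G}
A–E (5): add. Components now {A,D,E} {B} {C} {F,G}
E–G (6): add. Components now {A,D,E,F,G} {B} {C}
B–G (7): add. Components now {A,B,D,E,F,G} {C}
A–D (10): skip — A and D already connected.
E–F (10): skip — E and F already connected.
C–D (11): add. Components now {A,B,C,D,E,F,G}
The 2nd edge added is F–G.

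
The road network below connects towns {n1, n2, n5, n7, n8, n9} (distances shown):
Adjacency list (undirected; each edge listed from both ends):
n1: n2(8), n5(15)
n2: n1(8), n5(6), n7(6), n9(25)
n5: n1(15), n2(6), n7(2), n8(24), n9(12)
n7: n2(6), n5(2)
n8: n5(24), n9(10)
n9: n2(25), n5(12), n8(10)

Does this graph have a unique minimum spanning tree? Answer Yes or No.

Kruskal's algorithm — process edges by increasing weight (ties by edge label):
n5–n7 (2): add — endpoints in different components.
n2–n5 (6): add — endpoints in different components.
n2–n7 (6): skip — n2 and n7 already connected.
n1–n2 (8): add — endpoints in different components.
n8–n9 (10): add — endpoints in different components.
n5–n9 (12): add — endpoints in different components.
Non-tree edge n2–n7 has weight 6, equal to the heaviest edge on its tree cycle — swapping gives another MST of the same weight. Not unique.

No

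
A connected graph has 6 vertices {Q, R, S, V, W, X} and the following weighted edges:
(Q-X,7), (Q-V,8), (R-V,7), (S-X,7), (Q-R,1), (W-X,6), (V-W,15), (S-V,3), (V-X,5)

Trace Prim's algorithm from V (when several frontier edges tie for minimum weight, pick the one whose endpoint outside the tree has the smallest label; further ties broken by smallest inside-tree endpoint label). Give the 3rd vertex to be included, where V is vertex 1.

Grow the tree from V using Prim:
Step 1: cheapest edge leaving the tree is S-V (3); add S.
Step 2: cheapest edge leaving the tree is V-X (5); add X.
Step 3: cheapest edge leaving the tree is W-X (6); add W.
Step 4: cheapest edge leaving the tree is Q-X (7); add Q.
Step 5: cheapest edge leaving the tree is Q-R (1); add R.
Vertex order: V, S, X, W, Q, R. The 3rd vertex is X.

X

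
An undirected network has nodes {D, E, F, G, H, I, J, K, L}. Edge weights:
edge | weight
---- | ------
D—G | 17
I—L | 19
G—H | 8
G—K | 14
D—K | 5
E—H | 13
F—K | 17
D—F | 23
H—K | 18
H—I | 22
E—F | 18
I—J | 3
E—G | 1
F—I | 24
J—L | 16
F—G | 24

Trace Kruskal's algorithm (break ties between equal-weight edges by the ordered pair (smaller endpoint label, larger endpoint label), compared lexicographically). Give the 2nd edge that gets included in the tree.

Kruskal's algorithm — process edges by increasing weight (ties by edge label):
E—G (1): add — endpoints in different components.
I—J (3): add — endpoints in different components.
D—K (5): add — endpoints in different components.
G—H (8): add — endpoints in different components.
E—H (13): skip — E and H already connected.
G—K (14): add — endpoints in different components.
J—L (16): add — endpoints in different components.
D—G (17): skip — D and G already connected.
F—K (17): add — endpoints in different components.
E—F (18): skip — E and F already connected.
H—K (18): skip — H and K already connected.
I—L (19): skip — I and L already connected.
H—I (22): add — endpoints in different components.
The 2nd edge added is I—J.

I-J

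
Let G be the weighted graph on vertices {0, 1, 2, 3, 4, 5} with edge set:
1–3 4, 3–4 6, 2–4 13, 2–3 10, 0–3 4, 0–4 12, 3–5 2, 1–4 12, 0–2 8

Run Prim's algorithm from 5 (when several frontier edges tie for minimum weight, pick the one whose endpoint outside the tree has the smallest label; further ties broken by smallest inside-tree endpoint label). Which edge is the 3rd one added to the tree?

1-3

Prim, starting at 5.
Step 1: frontier [3–5 2] → take 3–5 (2); add 3.
Step 2: frontier [0–3 4, 1–3 4, 3–4 6, 2–3 10] → take 0–3 (4); add 0.
Step 3: frontier [0–2 8, 0–4 12, 1–3 4, 3–4 6, 2–3 10] → take 1–3 (4); add 1.
Step 4: frontier [0–2 8, 0–4 12, 1–4 12, 3–4 6, 2–3 10] → take 3–4 (6); add 4.
Step 5: frontier [0–2 8, 2–3 10, 2–4 13] → take 0–2 (8); add 2.
The 3rd edge added is 1–3.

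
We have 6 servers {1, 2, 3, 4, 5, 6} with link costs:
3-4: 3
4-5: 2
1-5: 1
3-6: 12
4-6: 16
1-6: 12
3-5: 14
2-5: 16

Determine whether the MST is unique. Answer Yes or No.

Kruskal's algorithm — process edges by increasing weight (ties by edge label):
1-5 (1): add. Components now {1,5} {2} {3} {4} {6}
4-5 (2): add. Components now {1,4,5} {2} {3} {6}
3-4 (3): add. Components now {1,3,4,5} {2} {6}
1-6 (12): add. Components now {1,3,4,5,6} {2}
3-6 (12): skip — 3 and 6 already connected.
3-5 (14): skip — 3 and 5 already connected.
2-5 (16): add. Components now {1,2,3,4,5,6}
Non-tree edge 3-6 has weight 12, equal to the heaviest edge on its tree cycle — swapping gives another MST of the same weight. Not unique.

No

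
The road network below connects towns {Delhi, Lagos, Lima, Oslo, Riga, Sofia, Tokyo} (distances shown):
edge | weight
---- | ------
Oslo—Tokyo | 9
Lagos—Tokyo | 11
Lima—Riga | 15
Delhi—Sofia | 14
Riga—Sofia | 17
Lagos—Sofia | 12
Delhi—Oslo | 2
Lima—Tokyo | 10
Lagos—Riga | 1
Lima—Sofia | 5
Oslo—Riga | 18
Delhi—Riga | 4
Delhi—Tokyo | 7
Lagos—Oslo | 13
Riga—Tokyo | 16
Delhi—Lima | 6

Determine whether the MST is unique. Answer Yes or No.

Kruskal's algorithm — process edges by increasing weight (ties by edge label):
Lagos—Riga (1): add. Components now {Sofia} {Delhi} {Tokyo} {Oslo} {Lima} {Lagos,Riga}
Delhi—Oslo (2): add. Components now {Sofia} {Delhi,Oslo} {Tokyo} {Lima} {Lagos,Riga}
Delhi—Riga (4): add. Components now {Sofia} {Delhi,Lagos,Oslo,Riga} {Tokyo} {Lima}
Lima—Sofia (5): add. Components now {Lima,Sofia} {Delhi,Lagos,Oslo,Riga} {Tokyo}
Delhi—Lima (6): add. Components now {Delhi,Lagos,Lima,Oslo,Riga,Sofia} {Tokyo}
Delhi—Tokyo (7): add. Components now {Delhi,Lagos,Lima,Oslo,Riga,Sofia,Tokyo}
Every non-tree edge has weight strictly greater than the heaviest edge on the tree path between its endpoints, so the MST is unique.

Yes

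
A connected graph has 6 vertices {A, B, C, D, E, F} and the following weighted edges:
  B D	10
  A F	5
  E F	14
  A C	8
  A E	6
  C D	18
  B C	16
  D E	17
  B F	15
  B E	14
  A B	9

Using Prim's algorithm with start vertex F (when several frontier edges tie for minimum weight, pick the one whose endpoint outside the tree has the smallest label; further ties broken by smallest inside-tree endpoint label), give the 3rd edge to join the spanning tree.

A-C

Grow the tree from F using Prim:
Step 1: frontier [A F 5, E F 14, B F 15] → take A F (5); add A.
Step 2: frontier [A E 6, A C 8, A B 9, E F 14, B F 15] → take A E (6); add E.
Step 3: frontier [A C 8, A B 9, B E 14, D E 17, B F 15] → take A C (8); add C.
Step 4: frontier [A B 9, B C 16, C D 18, B E 14, D E 17, B F 15] → take A B (9); add B.
Step 5: frontier [B D 10, C D 18, D E 17] → take B D (10); add D.
The 3rd edge added is A C.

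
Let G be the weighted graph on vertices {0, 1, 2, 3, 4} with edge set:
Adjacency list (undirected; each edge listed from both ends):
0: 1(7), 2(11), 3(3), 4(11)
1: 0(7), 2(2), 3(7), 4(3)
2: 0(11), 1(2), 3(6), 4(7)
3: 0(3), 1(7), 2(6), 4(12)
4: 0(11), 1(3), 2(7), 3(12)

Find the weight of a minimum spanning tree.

14

Kruskal: consider edges lightest-first.
1-2 (2): add — endpoints in different components.
0-3 (3): add — endpoints in different components.
1-4 (3): add — endpoints in different components.
2-3 (6): add — endpoints in different components.
MST edges: 1-2, 0-3, 1-4, 2-3; total weight 2+3+3+6 = 14.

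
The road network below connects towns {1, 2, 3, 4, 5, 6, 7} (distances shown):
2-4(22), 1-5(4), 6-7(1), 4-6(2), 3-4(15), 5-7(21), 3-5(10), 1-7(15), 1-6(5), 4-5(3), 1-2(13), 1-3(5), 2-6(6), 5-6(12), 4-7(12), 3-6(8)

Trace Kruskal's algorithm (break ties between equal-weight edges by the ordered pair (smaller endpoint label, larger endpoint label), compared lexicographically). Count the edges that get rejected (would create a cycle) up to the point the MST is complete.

Kruskal: consider edges lightest-first.
6-7 (1): add — endpoints in different components.
4-6 (2): add — endpoints in different components.
4-5 (3): add — endpoints in different components.
1-5 (4): add — endpoints in different components.
1-3 (5): add — endpoints in different components.
1-6 (5): skip — 1 and 6 already connected.
2-6 (6): add — endpoints in different components.
Edges rejected before the tree was complete: 1.

1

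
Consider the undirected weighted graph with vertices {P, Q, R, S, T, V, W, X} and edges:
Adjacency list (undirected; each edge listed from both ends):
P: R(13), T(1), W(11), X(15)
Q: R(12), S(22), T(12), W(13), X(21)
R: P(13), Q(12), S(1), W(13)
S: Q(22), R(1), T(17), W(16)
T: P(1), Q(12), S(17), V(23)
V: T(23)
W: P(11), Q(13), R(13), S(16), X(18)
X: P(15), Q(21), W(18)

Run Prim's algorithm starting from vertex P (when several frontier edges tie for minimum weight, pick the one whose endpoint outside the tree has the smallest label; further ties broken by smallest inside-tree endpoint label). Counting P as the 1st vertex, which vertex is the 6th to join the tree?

S

Prim, starting at P.
Step 1: cheapest edge leaving the tree is P–T (1); add T.
Step 2: cheapest edge leaving the tree is P–W (11); add W.
Step 3: cheapest edge leaving the tree is Q–T (12); add Q.
Step 4: cheapest edge leaving the tree is Q–R (12); add R.
Step 5: cheapest edge leaving the tree is R–S (1); add S.
Step 6: cheapest edge leaving the tree is P–X (15); add X.
Step 7: cheapest edge leaving the tree is T–V (23); add V.
Vertex order: P, T, W, Q, R, S, X, V. The 6th vertex is S.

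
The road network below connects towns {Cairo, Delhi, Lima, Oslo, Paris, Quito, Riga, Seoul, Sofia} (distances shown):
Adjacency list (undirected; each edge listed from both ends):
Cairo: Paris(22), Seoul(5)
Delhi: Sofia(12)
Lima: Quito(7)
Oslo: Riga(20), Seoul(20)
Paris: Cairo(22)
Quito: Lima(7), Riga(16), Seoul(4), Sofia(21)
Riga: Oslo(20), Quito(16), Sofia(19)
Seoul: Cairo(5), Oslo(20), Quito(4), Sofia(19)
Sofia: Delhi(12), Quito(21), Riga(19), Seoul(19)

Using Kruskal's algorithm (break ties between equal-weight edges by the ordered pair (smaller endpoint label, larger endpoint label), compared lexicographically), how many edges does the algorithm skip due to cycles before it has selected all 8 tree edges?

Sort edges by weight, then run Kruskal:
Quito Seoul (4): add — endpoints in different components.
Cairo Seoul (5): add — endpoints in different components.
Lima Quito (7): add — endpoints in different components.
Delhi Sofia (12): add — endpoints in different components.
Quito Riga (16): add — endpoints in different components.
Riga Sofia (19): add — endpoints in different components.
Seoul Sofia (19): skip — Sofia and Seoul already connected.
Oslo Riga (20): add — endpoints in different components.
Oslo Seoul (20): skip — Oslo and Seoul already connected.
Quito Sofia (21): skip — Sofia and Quito already connected.
Cairo Paris (22): add — endpoints in different components.
Edges rejected before the tree was complete: 3.

3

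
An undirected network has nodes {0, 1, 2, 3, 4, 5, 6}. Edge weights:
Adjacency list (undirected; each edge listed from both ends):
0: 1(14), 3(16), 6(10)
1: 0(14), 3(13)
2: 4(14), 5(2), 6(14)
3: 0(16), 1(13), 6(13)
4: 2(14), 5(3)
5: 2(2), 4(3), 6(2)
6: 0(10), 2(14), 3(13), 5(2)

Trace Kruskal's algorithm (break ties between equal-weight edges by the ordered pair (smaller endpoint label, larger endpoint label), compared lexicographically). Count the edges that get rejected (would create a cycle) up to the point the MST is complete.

0

Kruskal's algorithm — process edges by increasing weight (ties by edge label):
2-5 (2): add — endpoints in different components.
5-6 (2): add — endpoints in different components.
4-5 (3): add — endpoints in different components.
0-6 (10): add — endpoints in different components.
1-3 (13): add — endpoints in different components.
3-6 (13): add — endpoints in different components.
Edges rejected before the tree was complete: 0.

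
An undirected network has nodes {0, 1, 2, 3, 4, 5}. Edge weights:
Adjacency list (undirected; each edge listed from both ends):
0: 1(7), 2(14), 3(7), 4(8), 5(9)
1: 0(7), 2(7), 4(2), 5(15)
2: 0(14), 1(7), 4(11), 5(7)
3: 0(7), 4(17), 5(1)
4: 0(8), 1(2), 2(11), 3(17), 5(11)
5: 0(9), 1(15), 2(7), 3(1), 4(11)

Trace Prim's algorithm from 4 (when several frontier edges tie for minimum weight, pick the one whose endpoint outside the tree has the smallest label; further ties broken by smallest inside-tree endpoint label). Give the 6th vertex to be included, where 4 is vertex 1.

Grow the tree from 4 using Prim:
Step 1: frontier [1—4 2, 0—4 8, 2—4 11, 4—5 11, 3—4 17] → take 1—4 (2); add 1.
Step 2: frontier [0—1 7, 1—2 7, 1—5 15, 0—4 8, 2—4 11, 4—5 11, 3—4 17] → take 0—1 (7); add 0.
Step 3: frontier [0—3 7, 0—5 9, 0—2 14, 1—2 7, 1—5 15, 2—4 11, 4—5 11, 3—4 17] → take 1—2 (7); add 2.
Step 4: frontier [0—3 7, 0—5 9, 1—5 15, 2—5 7, 4—5 11, 3—4 17] → take 0—3 (7); add 3.
Step 5: frontier [0—5 9, 1—5 15, 2—5 7, 3—5 1, 4—5 11] → take 3—5 (1); add 5.
Vertex order: 4, 1, 0, 2, 3, 5. The 6th vertex is 5.

5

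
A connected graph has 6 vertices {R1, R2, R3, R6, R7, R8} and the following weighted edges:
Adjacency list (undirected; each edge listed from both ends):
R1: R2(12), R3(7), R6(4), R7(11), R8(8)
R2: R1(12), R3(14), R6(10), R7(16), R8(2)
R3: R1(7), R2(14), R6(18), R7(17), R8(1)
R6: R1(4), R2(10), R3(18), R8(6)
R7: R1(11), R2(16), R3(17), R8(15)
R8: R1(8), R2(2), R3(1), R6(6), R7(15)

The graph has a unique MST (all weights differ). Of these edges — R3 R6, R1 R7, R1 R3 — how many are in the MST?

1

Kruskal: consider edges lightest-first.
R3 R8 (1): add — endpoints in different components.
R2 R8 (2): add — endpoints in different components.
R1 R6 (4): add — endpoints in different components.
R6 R8 (6): add — endpoints in different components.
R1 R3 (7): skip — R3 and R1 already connected.
R1 R8 (8): skip — R1 and R8 already connected.
R2 R6 (10): skip — R6 and R2 already connected.
R1 R7 (11): add — endpoints in different components.
MST edge set: {R3 R8, R2 R8, R1 R6, R6 R8, R1 R7}.
Of the listed edges, {R1 R7} are in the MST → 1.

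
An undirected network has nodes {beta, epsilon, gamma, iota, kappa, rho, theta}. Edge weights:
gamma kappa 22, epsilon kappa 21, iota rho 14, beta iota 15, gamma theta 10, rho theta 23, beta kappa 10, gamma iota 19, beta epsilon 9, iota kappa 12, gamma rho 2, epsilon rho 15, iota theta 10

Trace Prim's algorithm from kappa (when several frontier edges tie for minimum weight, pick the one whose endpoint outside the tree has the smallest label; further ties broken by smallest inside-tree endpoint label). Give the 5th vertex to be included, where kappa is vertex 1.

Prim, starting at kappa.
Step 1: frontier [beta kappa 10, iota kappa 12, epsilon kappa 21, gamma kappa 22] → take beta kappa (10); add beta.
Step 2: frontier [beta epsilon 9, beta iota 15, iota kappa 12, epsilon kappa 21, gamma kappa 22] → take beta epsilon (9); add epsilon.
Step 3: frontier [beta iota 15, epsilon rho 15, iota kappa 12, gamma kappa 22] → take iota kappa (12); add iota.
Step 4: frontier [epsilon rho 15, iota theta 10, iota rho 14, gamma iota 19, gamma kappa 22] → take iota theta (10); add theta.
Step 5: frontier [epsilon rho 15, iota rho 14, gamma iota 19, gamma kappa 22, gamma theta 10, rho theta 23] → take gamma theta (10); add gamma.
Step 6: frontier [epsilon rho 15, gamma rho 2, iota rho 14, rho theta 23] → take gamma rho (2); add rho.
Vertex order: kappa, beta, epsilon, iota, theta, gamma, rho. The 5th vertex is theta.

theta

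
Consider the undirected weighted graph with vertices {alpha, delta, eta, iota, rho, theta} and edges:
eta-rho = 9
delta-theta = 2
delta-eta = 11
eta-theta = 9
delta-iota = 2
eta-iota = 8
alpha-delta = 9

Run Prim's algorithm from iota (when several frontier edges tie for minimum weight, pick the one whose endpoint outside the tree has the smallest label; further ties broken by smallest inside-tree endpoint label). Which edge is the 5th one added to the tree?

eta-rho

Prim, starting at iota.
Step 1: cheapest edge leaving the tree is delta-iota (2); add delta.
Step 2: cheapest edge leaving the tree is delta-theta (2); add theta.
Step 3: cheapest edge leaving the tree is eta-iota (8); add eta.
Step 4: cheapest edge leaving the tree is alpha-delta (9); add alpha.
Step 5: cheapest edge leaving the tree is eta-rho (9); add rho.
The 5th edge added is eta-rho.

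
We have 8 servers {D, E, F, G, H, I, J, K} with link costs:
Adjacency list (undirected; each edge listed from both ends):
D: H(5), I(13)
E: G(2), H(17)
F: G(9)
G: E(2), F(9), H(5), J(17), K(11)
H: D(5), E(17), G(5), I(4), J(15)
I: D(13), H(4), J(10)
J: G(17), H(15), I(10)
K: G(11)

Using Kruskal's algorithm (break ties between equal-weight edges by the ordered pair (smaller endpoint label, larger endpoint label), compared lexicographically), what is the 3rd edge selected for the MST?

D-H

Sort edges by weight, then run Kruskal:
E—G (2): add — endpoints in different components.
H—I (4): add — endpoints in different components.
D—H (5): add — endpoints in different components.
G—H (5): add — endpoints in different components.
F—G (9): add — endpoints in different components.
I—J (10): add — endpoints in different components.
G—K (11): add — endpoints in different components.
The 3rd edge added is D—H.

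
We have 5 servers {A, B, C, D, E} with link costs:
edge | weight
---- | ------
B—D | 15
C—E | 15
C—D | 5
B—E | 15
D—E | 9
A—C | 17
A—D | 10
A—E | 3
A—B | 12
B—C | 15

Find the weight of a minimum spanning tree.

29

Prim's algorithm from B:
Step 1: cheapest edge leaving the tree is A—B (12); add A.
Step 2: cheapest edge leaving the tree is A—E (3); add E.
Step 3: cheapest edge leaving the tree is D—E (9); add D.
Step 4: cheapest edge leaving the tree is C—D (5); add C.
MST edges: A—B, A—E, D—E, C—D; total weight 12+3+9+5 = 29.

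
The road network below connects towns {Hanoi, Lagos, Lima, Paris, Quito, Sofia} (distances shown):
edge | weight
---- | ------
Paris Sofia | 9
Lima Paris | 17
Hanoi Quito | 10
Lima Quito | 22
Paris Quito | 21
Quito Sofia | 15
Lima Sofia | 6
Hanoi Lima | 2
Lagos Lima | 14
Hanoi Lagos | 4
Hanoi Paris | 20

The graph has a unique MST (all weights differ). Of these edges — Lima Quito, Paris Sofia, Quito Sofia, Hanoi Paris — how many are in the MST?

1

Kruskal's algorithm — process edges by increasing weight (ties by edge label):
Hanoi Lima (2): add. Components now {Sofia} {Lagos} {Paris} {Hanoi,Lima} {Quito}
Hanoi Lagos (4): add. Components now {Sofia} {Hanoi,Lagos,Lima} {Paris} {Quito}
Lima Sofia (6): add. Components now {Hanoi,Lagos,Lima,Sofia} {Paris} {Quito}
Paris Sofia (9): add. Components now {Hanoi,Lagos,Lima,Paris,Sofia} {Quito}
Hanoi Quito (10): add. Components now {Hanoi,Lagos,Lima,Paris,Quito,Sofia}
MST edge set: {Hanoi Lima, Hanoi Lagos, Lima Sofia, Paris Sofia, Hanoi Quito}.
Of the listed edges, {Paris Sofia} are in the MST → 1.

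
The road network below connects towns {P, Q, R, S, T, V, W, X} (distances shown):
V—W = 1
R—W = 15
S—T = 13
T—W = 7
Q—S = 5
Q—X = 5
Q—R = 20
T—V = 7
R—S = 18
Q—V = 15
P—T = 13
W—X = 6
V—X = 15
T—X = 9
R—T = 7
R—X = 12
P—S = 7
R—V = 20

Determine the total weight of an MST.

38

Prim, starting at P.
Step 1: cheapest edge leaving the tree is P—S (7); add S.
Step 2: cheapest edge leaving the tree is Q—S (5); add Q.
Step 3: cheapest edge leaving the tree is Q—X (5); add X.
Step 4: cheapest edge leaving the tree is W—X (6); add W.
Step 5: cheapest edge leaving the tree is V—W (1); add V.
Step 6: cheapest edge leaving the tree is T—V (7); add T.
Step 7: cheapest edge leaving the tree is R—T (7); add R.
MST edges: P—S, Q—S, Q—X, W—X, V—W, T—V, R—T; total weight 7+5+5+6+1+7+7 = 38.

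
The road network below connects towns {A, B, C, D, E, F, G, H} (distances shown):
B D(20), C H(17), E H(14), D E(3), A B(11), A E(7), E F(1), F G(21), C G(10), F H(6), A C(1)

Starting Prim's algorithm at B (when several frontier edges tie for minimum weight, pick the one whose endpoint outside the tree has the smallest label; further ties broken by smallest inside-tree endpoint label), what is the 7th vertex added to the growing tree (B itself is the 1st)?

H

Grow the tree from B using Prim:
Step 1: frontier [A B 11, B D 20] → take A B (11); add A.
Step 2: frontier [A C 1, A E 7, B D 20] → take A C (1); add C.
Step 3: frontier [A E 7, B D 20, C G 10, C H 17] → take A E (7); add E.
Step 4: frontier [B D 20, C G 10, C H 17, E F 1, D E 3, E H 14] → take E F (1); add F.
Step 5: frontier [B D 20, C G 10, C H 17, D E 3, E H 14, F H 6, F G 21] → take D E (3); add D.
Step 6: frontier [C G 10, C H 17, E H 14, F H 6, F G 21] → take F H (6); add H.
Step 7: frontier [C G 10, F G 21] → take C G (10); add G.
Vertex order: B, A, C, E, F, D, H, G. The 7th vertex is H.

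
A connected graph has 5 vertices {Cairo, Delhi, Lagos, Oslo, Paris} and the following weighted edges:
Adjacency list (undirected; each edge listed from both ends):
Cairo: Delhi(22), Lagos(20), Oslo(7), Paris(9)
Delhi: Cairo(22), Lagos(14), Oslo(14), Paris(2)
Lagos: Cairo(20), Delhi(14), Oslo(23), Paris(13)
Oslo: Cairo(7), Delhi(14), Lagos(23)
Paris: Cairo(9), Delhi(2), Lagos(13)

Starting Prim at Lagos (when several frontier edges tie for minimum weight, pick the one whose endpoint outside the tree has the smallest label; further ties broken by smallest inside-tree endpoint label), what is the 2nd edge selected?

Prim's algorithm from Lagos:
Step 1: cheapest edge leaving the tree is Lagos—Paris (13); add Paris.
Step 2: cheapest edge leaving the tree is Delhi—Paris (2); add Delhi.
Step 3: cheapest edge leaving the tree is Cairo—Paris (9); add Cairo.
Step 4: cheapest edge leaving the tree is Cairo—Oslo (7); add Oslo.
The 2nd edge added is Delhi—Paris.

Delhi-Paris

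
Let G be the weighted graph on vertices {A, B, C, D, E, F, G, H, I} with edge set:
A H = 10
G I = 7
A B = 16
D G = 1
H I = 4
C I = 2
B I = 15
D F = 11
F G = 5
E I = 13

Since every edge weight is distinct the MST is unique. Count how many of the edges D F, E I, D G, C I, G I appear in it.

4

Kruskal: consider edges lightest-first.
D G (1): add — endpoints in different components.
C I (2): add — endpoints in different components.
H I (4): add — endpoints in different components.
F G (5): add — endpoints in different components.
G I (7): add — endpoints in different components.
A H (10): add — endpoints in different components.
D F (11): skip — D and F already connected.
E I (13): add — endpoints in different components.
B I (15): add — endpoints in different components.
MST edge set: {D G, C I, H I, F G, G I, A H, E I, B I}.
Of the listed edges, {E I, D G, C I, G I} are in the MST → 4.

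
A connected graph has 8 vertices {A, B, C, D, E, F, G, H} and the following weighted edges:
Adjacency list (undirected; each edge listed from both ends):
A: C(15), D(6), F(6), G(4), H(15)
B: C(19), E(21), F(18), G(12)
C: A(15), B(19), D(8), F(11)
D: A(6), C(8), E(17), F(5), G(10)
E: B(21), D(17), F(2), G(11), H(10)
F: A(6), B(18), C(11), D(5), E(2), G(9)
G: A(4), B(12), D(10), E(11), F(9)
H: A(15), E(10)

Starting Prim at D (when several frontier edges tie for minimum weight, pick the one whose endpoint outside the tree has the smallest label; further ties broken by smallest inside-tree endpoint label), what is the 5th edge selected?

Grow the tree from D using Prim:
Step 1: cheapest edge leaving the tree is D-F (5); add F.
Step 2: cheapest edge leaving the tree is E-F (2); add E.
Step 3: cheapest edge leaving the tree is A-D (6); add A.
Step 4: cheapest edge leaving the tree is A-G (4); add G.
Step 5: cheapest edge leaving the tree is C-D (8); add C.
Step 6: cheapest edge leaving the tree is E-H (10); add H.
Step 7: cheapest edge leaving the tree is B-G (12); add B.
The 5th edge added is C-D.

C-D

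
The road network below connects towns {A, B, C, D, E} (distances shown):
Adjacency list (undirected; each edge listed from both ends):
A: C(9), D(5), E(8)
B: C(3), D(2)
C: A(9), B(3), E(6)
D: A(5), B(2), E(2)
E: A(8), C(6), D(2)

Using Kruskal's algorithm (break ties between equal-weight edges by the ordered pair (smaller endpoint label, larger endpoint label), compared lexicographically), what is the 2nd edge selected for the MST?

Sort edges by weight, then run Kruskal:
B-D (2): add. Components now {A} {B,D} {C} {E}
D-E (2): add. Components now {A} {B,D,E} {C}
B-C (3): add. Components now {A} {B,C,D,E}
A-D (5): add. Components now {A,B,C,D,E}
The 2nd edge added is D-E.

D-E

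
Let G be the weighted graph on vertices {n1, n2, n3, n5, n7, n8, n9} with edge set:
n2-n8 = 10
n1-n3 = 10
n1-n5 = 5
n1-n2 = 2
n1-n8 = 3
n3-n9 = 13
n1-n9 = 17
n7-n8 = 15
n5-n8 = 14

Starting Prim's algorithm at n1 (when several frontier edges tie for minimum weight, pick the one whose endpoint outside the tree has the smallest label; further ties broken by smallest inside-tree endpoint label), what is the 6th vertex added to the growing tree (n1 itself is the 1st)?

Grow the tree from n1 using Prim:
Step 1: frontier [n1-n2 2, n1-n8 3, n1-n5 5, n1-n3 10, n1-n9 17] → take n1-n2 (2); add n2.
Step 2: frontier [n1-n8 3, n1-n5 5, n1-n3 10, n1-n9 17, n2-n8 10] → take n1-n8 (3); add n8.
Step 3: frontier [n1-n5 5, n1-n3 10, n1-n9 17, n5-n8 14, n7-n8 15] → take n1-n5 (5); add n5.
Step 4: frontier [n1-n3 10, n1-n9 17, n7-n8 15] → take n1-n3 (10); add n3.
Step 5: frontier [n1-n9 17, n3-n9 13, n7-n8 15] → take n3-n9 (13); add n9.
Step 6: frontier [n7-n8 15] → take n7-n8 (15); add n7.
Vertex order: n1, n2, n8, n5, n3, n9, n7. The 6th vertex is n9.

n9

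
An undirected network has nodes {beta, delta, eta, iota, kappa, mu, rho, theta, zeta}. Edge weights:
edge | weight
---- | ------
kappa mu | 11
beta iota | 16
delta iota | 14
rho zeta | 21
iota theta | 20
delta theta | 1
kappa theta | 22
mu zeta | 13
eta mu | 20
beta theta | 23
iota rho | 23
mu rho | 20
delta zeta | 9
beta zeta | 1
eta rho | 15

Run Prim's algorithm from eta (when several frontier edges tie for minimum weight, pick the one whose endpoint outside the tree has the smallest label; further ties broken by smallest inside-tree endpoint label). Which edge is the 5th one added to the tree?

Grow the tree from eta using Prim:
Step 1: cheapest edge leaving the tree is eta rho (15); add rho.
Step 2: cheapest edge leaving the tree is eta mu (20); add mu.
Step 3: cheapest edge leaving the tree is kappa mu (11); add kappa.
Step 4: cheapest edge leaving the tree is mu zeta (13); add zeta.
Step 5: cheapest edge leaving the tree is beta zeta (1); add beta.
Step 6: cheapest edge leaving the tree is delta zeta (9); add delta.
Step 7: cheapest edge leaving the tree is delta theta (1); add theta.
Step 8: cheapest edge leaving the tree is delta iota (14); add iota.
The 5th edge added is beta zeta.

beta-zeta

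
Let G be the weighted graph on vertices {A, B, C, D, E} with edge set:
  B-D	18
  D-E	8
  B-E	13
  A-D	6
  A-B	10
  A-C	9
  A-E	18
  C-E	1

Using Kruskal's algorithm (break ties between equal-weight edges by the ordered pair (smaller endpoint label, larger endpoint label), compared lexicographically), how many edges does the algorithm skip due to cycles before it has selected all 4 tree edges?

Sort edges by weight, then run Kruskal:
C-E (1): add. Components now {A} {B} {C,E} {D}
A-D (6): add. Components now {A,D} {B} {C,E}
D-E (8): add. Components now {A,C,D,E} {B}
A-C (9): skip — A and C already connected.
A-B (10): add. Components now {A,B,C,D,E}
Edges rejected before the tree was complete: 1.

1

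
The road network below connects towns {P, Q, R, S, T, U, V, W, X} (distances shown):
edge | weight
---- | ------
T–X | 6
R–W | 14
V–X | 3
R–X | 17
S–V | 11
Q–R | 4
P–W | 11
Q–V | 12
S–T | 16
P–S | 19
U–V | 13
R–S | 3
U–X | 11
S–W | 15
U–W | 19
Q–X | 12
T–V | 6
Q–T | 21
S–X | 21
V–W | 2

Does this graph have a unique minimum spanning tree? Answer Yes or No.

Kruskal: consider edges lightest-first.
V–W (2): add — endpoints in different components.
R–S (3): add — endpoints in different components.
V–X (3): add — endpoints in different components.
Q–R (4): add — endpoints in different components.
T–V (6): add — endpoints in different components.
T–X (6): skip — T and X already connected.
P–W (11): add — endpoints in different components.
S–V (11): add — endpoints in different components.
U–X (11): add — endpoints in different components.
Non-tree edge T–X has weight 6, equal to the heaviest edge on its tree cycle — swapping gives another MST of the same weight. Not unique.

No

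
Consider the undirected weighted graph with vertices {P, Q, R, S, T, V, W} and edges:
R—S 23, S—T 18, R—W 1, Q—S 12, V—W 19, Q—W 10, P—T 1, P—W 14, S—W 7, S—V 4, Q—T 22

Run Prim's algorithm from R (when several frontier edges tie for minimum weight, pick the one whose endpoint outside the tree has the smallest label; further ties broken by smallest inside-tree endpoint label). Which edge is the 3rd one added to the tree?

Prim, starting at R.
Step 1: frontier [R—W 1, R—S 23] → take R—W (1); add W.
Step 2: frontier [R—S 23, S—W 7, Q—W 10, P—W 14, V—W 19] → take S—W (7); add S.
Step 3: frontier [S—V 4, Q—S 12, S—T 18, Q—W 10, P—W 14, V—W 19] → take S—V (4); add V.
Step 4: frontier [Q—S 12, S—T 18, Q—W 10, P—W 14] → take Q—W (10); add Q.
Step 5: frontier [Q—T 22, S—T 18, P—W 14] → take P—W (14); add P.
Step 6: frontier [P—T 1, Q—T 22, S—T 18] → take P—T (1); add T.
The 3rd edge added is S—V.

S-V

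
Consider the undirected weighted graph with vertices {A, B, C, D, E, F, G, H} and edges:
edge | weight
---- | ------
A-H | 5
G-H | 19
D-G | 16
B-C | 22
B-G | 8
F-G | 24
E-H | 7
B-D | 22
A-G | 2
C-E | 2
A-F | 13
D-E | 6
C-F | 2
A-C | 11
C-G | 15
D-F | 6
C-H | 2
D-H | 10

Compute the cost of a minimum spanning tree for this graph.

27

Kruskal's algorithm — process edges by increasing weight (ties by edge label):
A-G (2): add — endpoints in different components.
C-E (2): add — endpoints in different components.
C-F (2): add — endpoints in different components.
C-H (2): add — endpoints in different components.
A-H (5): add — endpoints in different components.
D-E (6): add — endpoints in different components.
D-F (6): skip — D and F already connected.
E-H (7): skip — E and H already connected.
B-G (8): add — endpoints in different components.
MST edges: A-G, C-E, C-F, C-H, A-H, D-E, B-G; total weight 2+2+2+2+5+6+8 = 27.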